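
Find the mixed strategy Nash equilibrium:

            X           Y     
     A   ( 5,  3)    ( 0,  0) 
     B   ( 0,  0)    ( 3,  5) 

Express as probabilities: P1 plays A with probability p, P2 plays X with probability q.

p = 0.625, q = 0.375

Work:
Find probabilities that make opponent indifferent:
P2 chooses q to make P1 indifferent between A and B
P1 chooses p to make P2 indifferent between X and Y
Mixed NE: P1 plays (A: 0.625, B: 0.375), P2 plays (X: 0.375, Y: 0.625)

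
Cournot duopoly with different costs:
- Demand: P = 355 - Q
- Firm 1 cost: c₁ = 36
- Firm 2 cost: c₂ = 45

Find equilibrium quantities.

q₁* = 109.33, q₂* = 100.33

Work:
Reaction: q₁ = (355 - 36 - q₂)/2
Reaction: q₂ = (355 - 45 - q₁)/2
Solve simultaneously:
q₁* = (355 - 2×36 + 45)/3 = 109.33
q₂* = (355 - 2×45 + 36)/3 = 100.33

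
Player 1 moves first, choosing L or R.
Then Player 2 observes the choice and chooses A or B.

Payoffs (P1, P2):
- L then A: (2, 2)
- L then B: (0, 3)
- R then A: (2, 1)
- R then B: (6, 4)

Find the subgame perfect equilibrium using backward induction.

P1 plays R, P2 plays B after L and B after R; Payoff (6, 4)

Work:
Backward induction:
After L: P2 chooses B → P1 gets 0
After R: P2 chooses B → P1 gets 6
P1 chooses R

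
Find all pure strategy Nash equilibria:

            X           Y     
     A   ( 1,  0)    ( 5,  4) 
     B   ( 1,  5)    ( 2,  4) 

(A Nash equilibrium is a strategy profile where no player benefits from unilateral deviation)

Nash equilibrium: (A, Y), (B, X)

Work:
Best responses:
  P1 vs X: payoffs [1, 1] → best response A/B (payoff 1)
  P1 vs Y: payoffs [5, 2] → best response A (payoff 5)
  P2 vs A: payoffs [0, 4] → best response Y (payoff 4)
  P2 vs B: payoffs [5, 4] → best response X (payoff 5)
Mutual best responses: (A,Y), (B,X) → Nash equilibria.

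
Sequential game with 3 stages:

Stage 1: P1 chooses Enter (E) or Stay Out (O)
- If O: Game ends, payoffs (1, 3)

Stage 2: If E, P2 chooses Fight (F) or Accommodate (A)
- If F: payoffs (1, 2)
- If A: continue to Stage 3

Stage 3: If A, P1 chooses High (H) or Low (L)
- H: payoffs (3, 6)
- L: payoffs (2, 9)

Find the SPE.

SPE: (E, A, H); Outcome (3, 6)

Work:
Stage 3: P1 chooses H (3 vs 2)
Stage 2: P2: F->2, A->6 (anticipating H). Choose A
Stage 1: P1: O->1, E->3 (anticipating A, H). Choose E
SPE path: E -> A -> H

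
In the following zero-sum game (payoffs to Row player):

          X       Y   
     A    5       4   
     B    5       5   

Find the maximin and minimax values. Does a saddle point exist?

Maximin = 5, Minimax = 5, Saddle: True

Work:
Row minimums: [4, 5] → maximin = 5
Column maximums: [5, 5] → minimax = 5
Saddle point exists! Game value = 5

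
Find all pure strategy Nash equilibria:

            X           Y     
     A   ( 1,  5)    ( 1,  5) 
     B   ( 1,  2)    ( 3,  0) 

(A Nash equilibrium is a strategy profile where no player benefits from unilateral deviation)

Nash equilibrium: (A, X), (B, X)

Work:
Best responses:
  P1 vs X: payoffs [1, 1] → best response A/B (payoff 1)
  P1 vs Y: payoffs [1, 3] → best response B (payoff 3)
  P2 vs A: payoffs [5, 5] → best response X/Y (payoff 5)
  P2 vs B: payoffs [2, 0] → best response X (payoff 2)
Mutual best responses: (A,X), (B,X) → Nash equilibria.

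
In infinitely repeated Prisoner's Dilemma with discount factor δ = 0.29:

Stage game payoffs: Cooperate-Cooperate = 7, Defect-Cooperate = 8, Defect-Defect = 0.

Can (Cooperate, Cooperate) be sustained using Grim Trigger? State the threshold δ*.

δ* = 0.125; since δ = 0.29 ≥ 0.125, cooperation can be sustained

Work:
For Grim Trigger:
Cooperate forever: 7/(1-δ)
Defect then punished: 8 + 0·δ/(1-δ)
Need: 7/(1-δ) ≥ 8 + 0·δ/(1-δ)
Solving: δ ≥ (T-R)/(T-P) = (8-7)/(8-0) = 0.125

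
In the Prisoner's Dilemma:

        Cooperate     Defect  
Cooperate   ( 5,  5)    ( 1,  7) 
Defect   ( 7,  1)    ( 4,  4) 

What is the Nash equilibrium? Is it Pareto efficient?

(Defect, Defect) is NE; not Pareto efficient

Work:
Defect dominates Cooperate for both players:
If P2 cooperates: Defect (7) > Cooperate (5)
If P2 defects: Defect (4) > Cooperate (1)
NE: (Defect, Defect) with payoff (4, 4)
But (Cooperate, Cooperate) = (5, 5) Pareto dominates (4, 4)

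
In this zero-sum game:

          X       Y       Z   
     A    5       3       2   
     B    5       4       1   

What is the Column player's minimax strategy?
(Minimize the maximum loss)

Column should play Z, value = 2

Work:
Column player minimizes Row's maximum payoff:
Column X: max payoff to Row = 5
Column Y: max payoff to Row = 4
Column Z: max payoff to Row = 2
Minimum is 2, achieved by column Z.
Minimax strategy: Z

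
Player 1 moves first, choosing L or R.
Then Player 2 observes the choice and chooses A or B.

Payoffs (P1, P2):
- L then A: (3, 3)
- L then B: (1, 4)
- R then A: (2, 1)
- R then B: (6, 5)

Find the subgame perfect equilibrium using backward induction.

P1 plays R, P2 plays B after L and B after R; Payoff (6, 5)

Work:
Backward induction:
After L: P2 chooses B → P1 gets 1
After R: P2 chooses B → P1 gets 6
P1 chooses R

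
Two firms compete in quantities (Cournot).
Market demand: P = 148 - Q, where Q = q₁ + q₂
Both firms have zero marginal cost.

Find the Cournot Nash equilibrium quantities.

q₁* = q₂* = 49.33; P* = 49.33

Work:
Profit: π_i = P·q_i = (a - q_i - q_j)·q_i
FOC: ∂π_i/∂q_i = a - 2q_i - q_j = 0
Reaction function: q_i = (148 - q_j)/2
Symmetry: q* = 148/3 = 49.33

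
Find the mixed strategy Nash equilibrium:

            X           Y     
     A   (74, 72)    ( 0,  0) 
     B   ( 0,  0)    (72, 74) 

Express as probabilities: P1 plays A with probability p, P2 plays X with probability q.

p = 0.5068, q = 0.4932

Work:
Find probabilities that make opponent indifferent:
P2 chooses q to make P1 indifferent between A and B
P1 chooses p to make P2 indifferent between X and Y
Mixed NE: P1 plays (A: 0.5068, B: 0.4932), P2 plays (X: 0.4932, Y: 0.5068)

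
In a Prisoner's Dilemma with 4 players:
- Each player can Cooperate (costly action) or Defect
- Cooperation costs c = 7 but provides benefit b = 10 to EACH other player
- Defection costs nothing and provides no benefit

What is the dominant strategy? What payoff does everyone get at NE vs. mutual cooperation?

Dominant: Defect; NE payoff = 0; Coop payoff = 23

Work:
Defect dominates (saves cost c = 7, benefit to others is external)
NE: All defect → everyone gets 0
If all cooperate: each receives (3)×10 - 7 = 23
Social dilemma: 23 > 0 but NE gives 0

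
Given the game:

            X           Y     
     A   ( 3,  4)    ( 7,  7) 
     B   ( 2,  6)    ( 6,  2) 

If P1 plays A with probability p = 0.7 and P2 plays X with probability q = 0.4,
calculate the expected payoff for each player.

E[P1] = 5.1, E[P2] = 5.14

Work:
E[P1] = p·q·π₁(A,X) + p·(1-q)·π₁(A,Y) + (1-p)·q·π₁(B,X) + (1-p)·(1-q)·π₁(B,Y)
= 0.7·0.4·3 + 0.7·0.6·7 + 0.3·0.4·2 + 0.3·0.6·6
= 5.1

E[P2] = 5.14 (similar calculation)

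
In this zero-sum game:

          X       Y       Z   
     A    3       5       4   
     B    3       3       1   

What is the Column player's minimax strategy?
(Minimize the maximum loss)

Column should play X, value = 3

Work:
Column player minimizes Row's maximum payoff:
Column X: max payoff to Row = 3
Column Y: max payoff to Row = 5
Column Z: max payoff to Row = 4
Minimum is 3, achieved by column X.
Minimax strategy: X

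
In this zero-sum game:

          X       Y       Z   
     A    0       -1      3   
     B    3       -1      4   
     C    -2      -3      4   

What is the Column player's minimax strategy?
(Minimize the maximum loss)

Column should play Y, value = -1

Work:
Column player minimizes Row's maximum payoff:
Column X: max payoff to Row = 3
Column Y: max payoff to Row = -1
Column Z: max payoff to Row = 4
Minimum is -1, achieved by column Y.
Minimax strategy: Y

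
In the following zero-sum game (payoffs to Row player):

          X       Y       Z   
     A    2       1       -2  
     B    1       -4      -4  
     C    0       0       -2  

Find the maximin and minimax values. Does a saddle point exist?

Maximin = -2, Minimax = -2, Saddle: True

Work:
Row minimums: [-2, -4, -2] → maximin = -2
Column maximums: [2, 1, -2] → minimax = -2
Saddle point exists! Game value = -2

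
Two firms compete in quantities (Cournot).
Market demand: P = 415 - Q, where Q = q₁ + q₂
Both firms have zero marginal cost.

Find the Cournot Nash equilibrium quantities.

q₁* = q₂* = 138.33; P* = 138.33

Work:
Profit: π_i = P·q_i = (a - q_i - q_j)·q_i
FOC: ∂π_i/∂q_i = a - 2q_i - q_j = 0
Reaction function: q_i = (415 - q_j)/2
Symmetry: q* = 415/3 = 138.33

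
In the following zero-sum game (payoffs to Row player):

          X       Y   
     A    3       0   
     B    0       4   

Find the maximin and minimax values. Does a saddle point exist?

Maximin = 0, Minimax = 3, Saddle: False

Work:
Row minimums: [0, 0] → maximin = 0
Column maximums: [3, 4] → minimax = 3
No saddle point (maximin ≠ minimax). Mixed strategy needed.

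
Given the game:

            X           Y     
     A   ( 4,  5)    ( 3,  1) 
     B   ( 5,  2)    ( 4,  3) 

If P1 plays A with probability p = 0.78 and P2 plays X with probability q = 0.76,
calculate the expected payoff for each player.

E[P1] = 3.98, E[P2] = 3.644

Work:
E[P1] = p·q·π₁(A,X) + p·(1-q)·π₁(A,Y) + (1-p)·q·π₁(B,X) + (1-p)·(1-q)·π₁(B,Y)
= 0.78·0.76·4 + 0.78·0.24·3 + 0.22·0.76·5 + 0.22·0.24·4
= 3.98

E[P2] = 3.644 (similar calculation)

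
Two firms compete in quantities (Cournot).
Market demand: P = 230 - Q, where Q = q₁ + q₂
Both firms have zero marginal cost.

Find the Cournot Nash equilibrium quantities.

q₁* = q₂* = 76.67; P* = 76.67

Work:
Profit: π_i = P·q_i = (a - q_i - q_j)·q_i
FOC: ∂π_i/∂q_i = a - 2q_i - q_j = 0
Reaction function: q_i = (230 - q_j)/2
Symmetry: q* = 230/3 = 76.67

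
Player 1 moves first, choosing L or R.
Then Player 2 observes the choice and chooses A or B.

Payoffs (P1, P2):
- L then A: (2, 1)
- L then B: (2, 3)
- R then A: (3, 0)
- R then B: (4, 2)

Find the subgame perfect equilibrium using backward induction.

P1 plays R, P2 plays B after L and B after R; Payoff (4, 2)

Work:
Backward induction:
After L: P2 chooses B → P1 gets 2
After R: P2 chooses B → P1 gets 4
P1 chooses R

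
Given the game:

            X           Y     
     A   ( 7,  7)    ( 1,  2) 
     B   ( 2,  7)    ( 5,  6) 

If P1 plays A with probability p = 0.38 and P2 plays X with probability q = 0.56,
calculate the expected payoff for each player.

E[P1] = 3.7152, E[P2] = 5.8912

Work:
E[P1] = p·q·π₁(A,X) + p·(1-q)·π₁(A,Y) + (1-p)·q·π₁(B,X) + (1-p)·(1-q)·π₁(B,Y)
= 0.38·0.56·7 + 0.38·0.44·1 + 0.62·0.56·2 + 0.62·0.44·5
= 3.7152

E[P2] = 5.8912 (similar calculation)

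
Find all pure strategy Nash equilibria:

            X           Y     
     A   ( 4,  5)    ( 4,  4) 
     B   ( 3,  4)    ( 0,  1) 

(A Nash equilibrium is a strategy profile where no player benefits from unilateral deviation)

Nash equilibrium: (A, X)

Work:
Best responses:
  P1 vs X: payoffs [4, 3] → best response A (payoff 4)
  P1 vs Y: payoffs [4, 0] → best response A (payoff 4)
  P2 vs A: payoffs [5, 4] → best response X (payoff 5)
  P2 vs B: payoffs [4, 1] → best response X (payoff 4)
Mutual best responses: (A,X) → Nash equilibria.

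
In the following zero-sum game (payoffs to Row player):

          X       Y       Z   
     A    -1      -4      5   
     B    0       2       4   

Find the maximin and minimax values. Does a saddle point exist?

Maximin = 0, Minimax = 0, Saddle: True

Work:
Row minimums: [-4, 0] → maximin = 0
Column maximums: [0, 2, 5] → minimax = 0
Saddle point exists! Game value = 0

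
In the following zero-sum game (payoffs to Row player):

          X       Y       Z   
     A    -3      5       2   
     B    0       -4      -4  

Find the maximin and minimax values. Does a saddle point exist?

Maximin = -3, Minimax = 0, Saddle: False

Work:
Row minimums: [-3, -4] → maximin = -3
Column maximums: [0, 5, 2] → minimax = 0
No saddle point (maximin ≠ minimax). Mixed strategy needed.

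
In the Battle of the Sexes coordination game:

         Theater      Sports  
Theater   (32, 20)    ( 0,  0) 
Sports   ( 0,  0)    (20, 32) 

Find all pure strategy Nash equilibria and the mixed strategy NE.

Pure NE: (Theater, Theater) and (Sports, Sports); Mixed NE: p = 0.6154, q = 0.3846

Work:
Check pure NE:
(Theater, Theater): (32, 20) - no unilateral deviation beneficial
(Sports, Sports): (20, 32) - no unilateral deviation beneficial
Mixed NE: P1 plays Theater with p = 0.6154, P2 plays Theater with q = 0.3846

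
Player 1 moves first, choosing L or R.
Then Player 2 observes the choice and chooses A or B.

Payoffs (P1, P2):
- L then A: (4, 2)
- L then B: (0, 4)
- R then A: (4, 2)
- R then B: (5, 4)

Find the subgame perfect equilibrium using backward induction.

P1 plays R, P2 plays B after L and B after R; Payoff (5, 4)

Work:
Backward induction:
After L: P2 chooses B → P1 gets 0
After R: P2 chooses B → P1 gets 5
P1 chooses R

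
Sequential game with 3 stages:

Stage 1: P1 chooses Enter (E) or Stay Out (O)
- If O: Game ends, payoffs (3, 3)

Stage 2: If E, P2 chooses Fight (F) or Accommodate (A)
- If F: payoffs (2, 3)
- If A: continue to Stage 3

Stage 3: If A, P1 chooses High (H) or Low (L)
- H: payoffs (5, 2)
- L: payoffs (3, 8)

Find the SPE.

SPE: (O, F, H); Outcome (3, 3)

Work:
Stage 3: P1 chooses H (5 vs 3)
Stage 2: P2: F->3, A->2 (anticipating H). Choose F
Stage 1: P1: O->3, E->2 (anticipating F, H). Choose O
SPE path: O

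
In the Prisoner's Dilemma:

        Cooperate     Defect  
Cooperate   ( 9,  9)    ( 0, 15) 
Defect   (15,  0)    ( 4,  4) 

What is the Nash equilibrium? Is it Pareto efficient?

(Defect, Defect) is NE; not Pareto efficient

Work:
Defect dominates Cooperate for both players:
If P2 cooperates: Defect (15) > Cooperate (9)
If P2 defects: Defect (4) > Cooperate (0)
NE: (Defect, Defect) with payoff (4, 4)
But (Cooperate, Cooperate) = (9, 9) Pareto dominates (4, 4)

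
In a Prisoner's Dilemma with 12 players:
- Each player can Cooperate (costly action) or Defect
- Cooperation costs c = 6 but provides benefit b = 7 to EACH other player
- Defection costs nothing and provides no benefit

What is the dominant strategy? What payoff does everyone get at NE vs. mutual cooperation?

Dominant: Defect; NE payoff = 0; Coop payoff = 71

Work:
Defect dominates (saves cost c = 6, benefit to others is external)
NE: All defect → everyone gets 0
If all cooperate: each receives (11)×7 - 6 = 71
Social dilemma: 71 > 0 but NE gives 0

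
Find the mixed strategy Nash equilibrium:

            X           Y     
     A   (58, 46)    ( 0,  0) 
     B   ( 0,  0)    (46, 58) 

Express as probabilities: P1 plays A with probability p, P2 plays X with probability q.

p = 0.5577, q = 0.4423

Work:
Find probabilities that make opponent indifferent:
P2 chooses q to make P1 indifferent between A and B
P1 chooses p to make P2 indifferent between X and Y
Mixed NE: P1 plays (A: 0.5577, B: 0.4423), P2 plays (X: 0.4423, Y: 0.5577)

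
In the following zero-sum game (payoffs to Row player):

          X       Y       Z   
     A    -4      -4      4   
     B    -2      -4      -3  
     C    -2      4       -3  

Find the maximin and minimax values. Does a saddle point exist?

Maximin = -3, Minimax = -2, Saddle: False

Work:
Row minimums: [-4, -4, -3] → maximin = -3
Column maximums: [-2, 4, 4] → minimax = -2
No saddle point (maximin ≠ minimax). Mixed strategy needed.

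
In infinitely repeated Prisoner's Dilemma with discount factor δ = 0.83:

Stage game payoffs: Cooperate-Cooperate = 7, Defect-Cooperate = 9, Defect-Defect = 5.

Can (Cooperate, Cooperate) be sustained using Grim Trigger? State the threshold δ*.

δ* = 0.5; since δ = 0.83 ≥ 0.5, cooperation can be sustained

Work:
For Grim Trigger:
Cooperate forever: 7/(1-δ)
Defect then punished: 9 + 5·δ/(1-δ)
Need: 7/(1-δ) ≥ 9 + 5·δ/(1-δ)
Solving: δ ≥ (T-R)/(T-P) = (9-7)/(9-5) = 0.5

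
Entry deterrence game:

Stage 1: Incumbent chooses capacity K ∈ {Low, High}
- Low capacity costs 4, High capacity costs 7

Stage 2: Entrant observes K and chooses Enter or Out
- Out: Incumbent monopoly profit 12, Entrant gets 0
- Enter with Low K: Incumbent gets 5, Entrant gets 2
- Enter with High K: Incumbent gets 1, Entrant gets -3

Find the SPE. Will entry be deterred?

SPE: (High, Enter|Low, Out|High); Entry deterred. Incumbent net profit = 5

Work:
After Low K: Entrant enters (2 > 0)
After High K: Entrant stays out (-3 < 0)
Incumbent: Low → 5−4=1, High → 12−7=5
Incumbent chooses High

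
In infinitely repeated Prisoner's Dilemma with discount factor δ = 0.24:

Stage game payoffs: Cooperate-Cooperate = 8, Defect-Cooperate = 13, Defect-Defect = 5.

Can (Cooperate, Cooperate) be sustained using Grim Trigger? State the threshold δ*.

δ* = 0.625; since δ = 0.24 < 0.625, cooperation cannot be sustained

Work:
For Grim Trigger:
Cooperate forever: 8/(1-δ)
Defect then punished: 13 + 5·δ/(1-δ)
Need: 8/(1-δ) ≥ 13 + 5·δ/(1-δ)
Solving: δ ≥ (T-R)/(T-P) = (13-8)/(13-5) = 0.625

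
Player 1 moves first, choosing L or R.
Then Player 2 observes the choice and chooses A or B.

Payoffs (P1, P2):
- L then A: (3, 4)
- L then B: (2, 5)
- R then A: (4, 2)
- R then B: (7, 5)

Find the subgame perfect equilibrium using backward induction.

P1 plays R, P2 plays B after L and B after R; Payoff (7, 5)

Work:
Backward induction:
After L: P2 chooses B → P1 gets 2
After R: P2 chooses B → P1 gets 7
P1 chooses R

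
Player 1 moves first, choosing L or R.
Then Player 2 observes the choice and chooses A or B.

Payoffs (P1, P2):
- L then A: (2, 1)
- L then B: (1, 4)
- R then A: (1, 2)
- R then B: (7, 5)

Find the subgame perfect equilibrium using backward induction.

P1 plays R, P2 plays B after L and B after R; Payoff (7, 5)

Work:
Backward induction:
After L: P2 chooses B → P1 gets 1
After R: P2 chooses B → P1 gets 7
P1 chooses R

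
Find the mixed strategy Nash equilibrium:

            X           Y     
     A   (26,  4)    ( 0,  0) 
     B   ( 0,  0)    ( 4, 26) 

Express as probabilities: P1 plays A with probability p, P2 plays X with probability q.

p = 0.8667, q = 0.1333

Work:
Find probabilities that make opponent indifferent:
P2 chooses q to make P1 indifferent between A and B
P1 chooses p to make P2 indifferent between X and Y
Mixed NE: P1 plays (A: 0.8667, B: 0.1333), P2 plays (X: 0.1333, Y: 0.8667)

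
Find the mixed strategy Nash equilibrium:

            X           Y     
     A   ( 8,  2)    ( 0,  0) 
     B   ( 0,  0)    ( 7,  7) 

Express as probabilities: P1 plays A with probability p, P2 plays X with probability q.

p = 0.7778, q = 0.4667

Work:
Find probabilities that make opponent indifferent:
P2 chooses q to make P1 indifferent between A and B
P1 chooses p to make P2 indifferent between X and Y
Mixed NE: P1 plays (A: 0.7778, B: 0.2222), P2 plays (X: 0.4667, Y: 0.5333)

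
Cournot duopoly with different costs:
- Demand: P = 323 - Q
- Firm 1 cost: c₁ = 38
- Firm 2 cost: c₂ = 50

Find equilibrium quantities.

q₁* = 99.0, q₂* = 87.0

Work:
Reaction: q₁ = (323 - 38 - q₂)/2
Reaction: q₂ = (323 - 50 - q₁)/2
Solve simultaneously:
q₁* = (323 - 2×38 + 50)/3 = 99.0
q₂* = (323 - 2×50 + 38)/3 = 87.0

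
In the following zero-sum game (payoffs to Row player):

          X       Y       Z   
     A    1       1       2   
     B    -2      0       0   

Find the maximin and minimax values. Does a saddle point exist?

Maximin = 1, Minimax = 1, Saddle: True

Work:
Row minimums: [1, -2] → maximin = 1
Column maximums: [1, 1, 2] → minimax = 1
Saddle point exists! Game value = 1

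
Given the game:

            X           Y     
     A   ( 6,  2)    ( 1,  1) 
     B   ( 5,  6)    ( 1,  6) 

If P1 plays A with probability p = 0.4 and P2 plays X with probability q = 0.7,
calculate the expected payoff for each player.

E[P1] = 4.08, E[P2] = 4.28

Work:
E[P1] = p·q·π₁(A,X) + p·(1-q)·π₁(A,Y) + (1-p)·q·π₁(B,X) + (1-p)·(1-q)·π₁(B,Y)
= 0.4·0.7·6 + 0.4·0.3·1 + 0.6·0.7·5 + 0.6·0.3·1
= 4.08

E[P2] = 4.28 (similar calculation)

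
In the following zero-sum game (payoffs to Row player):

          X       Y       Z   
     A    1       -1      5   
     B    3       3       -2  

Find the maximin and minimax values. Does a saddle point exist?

Maximin = -1, Minimax = 3, Saddle: False

Work:
Row minimums: [-1, -2] → maximin = -1
Column maximums: [3, 3, 5] → minimax = 3
No saddle point (maximin ≠ minimax). Mixed strategy needed.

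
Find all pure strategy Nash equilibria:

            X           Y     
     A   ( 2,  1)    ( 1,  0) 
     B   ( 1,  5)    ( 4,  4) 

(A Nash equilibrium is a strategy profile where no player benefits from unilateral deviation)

Nash equilibrium: (A, X)

Work:
Best responses:
  P1 vs X: payoffs [2, 1] → best response A (payoff 2)
  P1 vs Y: payoffs [1, 4] → best response B (payoff 4)
  P2 vs A: payoffs [1, 0] → best response X (payoff 1)
  P2 vs B: payoffs [5, 4] → best response X (payoff 5)
Mutual best responses: (A,X) → Nash equilibria.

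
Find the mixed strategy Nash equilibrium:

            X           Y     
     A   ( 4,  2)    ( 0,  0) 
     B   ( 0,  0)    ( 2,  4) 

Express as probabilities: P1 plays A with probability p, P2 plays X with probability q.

p = 0.6667, q = 0.3333

Work:
Find probabilities that make opponent indifferent:
P2 chooses q to make P1 indifferent between A and B
P1 chooses p to make P2 indifferent between X and Y
Mixed NE: P1 plays (A: 0.6667, B: 0.3333), P2 plays (X: 0.3333, Y: 0.6667)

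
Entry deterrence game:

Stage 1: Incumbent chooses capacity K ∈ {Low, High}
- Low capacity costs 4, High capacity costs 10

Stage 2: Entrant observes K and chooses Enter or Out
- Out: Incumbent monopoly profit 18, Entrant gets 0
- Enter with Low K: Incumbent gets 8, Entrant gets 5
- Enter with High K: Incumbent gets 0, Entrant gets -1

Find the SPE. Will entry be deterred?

SPE: (High, Enter|Low, Out|High); Entry deterred. Incumbent net profit = 8

Work:
After Low K: Entrant enters (5 > 0)
After High K: Entrant stays out (-1 < 0)
Incumbent: Low → 8−4=4, High → 18−10=8
Incumbent chooses High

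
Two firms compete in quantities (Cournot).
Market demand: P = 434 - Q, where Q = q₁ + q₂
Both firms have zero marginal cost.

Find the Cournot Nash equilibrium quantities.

q₁* = q₂* = 144.67; P* = 144.67

Work:
Profit: π_i = P·q_i = (a - q_i - q_j)·q_i
FOC: ∂π_i/∂q_i = a - 2q_i - q_j = 0
Reaction function: q_i = (434 - q_j)/2
Symmetry: q* = 434/3 = 144.67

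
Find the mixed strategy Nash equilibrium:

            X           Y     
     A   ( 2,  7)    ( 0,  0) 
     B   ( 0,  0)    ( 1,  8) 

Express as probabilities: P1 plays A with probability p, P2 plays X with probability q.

p = 0.5333, q = 0.3333

Work:
Find probabilities that make opponent indifferent:
P2 chooses q to make P1 indifferent between A and B
P1 chooses p to make P2 indifferent between X and Y
Mixed NE: P1 plays (A: 0.5333, B: 0.4667), P2 plays (X: 0.3333, Y: 0.6667)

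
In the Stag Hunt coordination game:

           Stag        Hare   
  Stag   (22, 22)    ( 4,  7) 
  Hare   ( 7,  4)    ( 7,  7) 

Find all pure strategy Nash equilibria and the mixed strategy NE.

Pure NE: (Stag, Stag) and (Hare, Hare); Mixed NE: p = 0.1667, q = 0.1667

Work:
Check pure NE:
(Stag, Stag): (22, 22) - no unilateral deviation beneficial
(Hare, Hare): (7, 7) - no unilateral deviation beneficial
Mixed NE: P1 plays Stag with p = 0.1667, P2 plays Stag with q = 0.1667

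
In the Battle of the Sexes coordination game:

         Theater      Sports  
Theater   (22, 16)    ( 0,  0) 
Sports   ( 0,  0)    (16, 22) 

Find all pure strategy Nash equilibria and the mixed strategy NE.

Pure NE: (Theater, Theater) and (Sports, Sports); Mixed NE: p = 0.5789, q = 0.4211

Work:
Check pure NE:
(Theater, Theater): (22, 16) - no unilateral deviation beneficial
(Sports, Sports): (16, 22) - no unilateral deviation beneficial
Mixed NE: P1 plays Theater with p = 0.5789, P2 plays Theater with q = 0.4211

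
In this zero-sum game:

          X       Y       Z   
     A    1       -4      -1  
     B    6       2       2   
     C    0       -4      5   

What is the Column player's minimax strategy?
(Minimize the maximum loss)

Column should play Y, value = 2

Work:
Column player minimizes Row's maximum payoff:
Column X: max payoff to Row = 6
Column Y: max payoff to Row = 2
Column Z: max payoff to Row = 5
Minimum is 2, achieved by column Y.
Minimax strategy: Y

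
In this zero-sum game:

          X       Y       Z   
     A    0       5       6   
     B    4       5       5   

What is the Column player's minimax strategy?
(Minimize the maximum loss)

Column should play X, value = 4

Work:
Column player minimizes Row's maximum payoff:
Column X: max payoff to Row = 4
Column Y: max payoff to Row = 5
Column Z: max payoff to Row = 6
Minimum is 4, achieved by column X.
Minimax strategy: X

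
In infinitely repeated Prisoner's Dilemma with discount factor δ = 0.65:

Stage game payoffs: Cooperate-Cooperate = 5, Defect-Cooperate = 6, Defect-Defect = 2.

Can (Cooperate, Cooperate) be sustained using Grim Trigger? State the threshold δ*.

δ* = 0.25; since δ = 0.65 ≥ 0.25, cooperation can be sustained

Work:
For Grim Trigger:
Cooperate forever: 5/(1-δ)
Defect then punished: 6 + 2·δ/(1-δ)
Need: 5/(1-δ) ≥ 6 + 2·δ/(1-δ)
Solving: δ ≥ (T-R)/(T-P) = (6-5)/(6-2) = 0.25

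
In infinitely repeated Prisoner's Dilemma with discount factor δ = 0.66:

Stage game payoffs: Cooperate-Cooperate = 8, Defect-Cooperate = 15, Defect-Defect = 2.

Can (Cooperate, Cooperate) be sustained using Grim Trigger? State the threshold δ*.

δ* = 0.5385; since δ = 0.66 ≥ 0.5385, cooperation can be sustained

Work:
For Grim Trigger:
Cooperate forever: 8/(1-δ)
Defect then punished: 15 + 2·δ/(1-δ)
Need: 8/(1-δ) ≥ 15 + 2·δ/(1-δ)
Solving: δ ≥ (T-R)/(T-P) = (15-8)/(15-2) = 0.5385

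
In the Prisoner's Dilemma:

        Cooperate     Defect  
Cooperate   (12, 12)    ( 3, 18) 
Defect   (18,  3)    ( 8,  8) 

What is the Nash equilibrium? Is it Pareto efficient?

(Defect, Defect) is NE; not Pareto efficient

Work:
Defect dominates Cooperate for both players:
If P2 cooperates: Defect (18) > Cooperate (12)
If P2 defects: Defect (8) > Cooperate (3)
NE: (Defect, Defect) with payoff (8, 8)
But (Cooperate, Cooperate) = (12, 12) Pareto dominates (8, 8)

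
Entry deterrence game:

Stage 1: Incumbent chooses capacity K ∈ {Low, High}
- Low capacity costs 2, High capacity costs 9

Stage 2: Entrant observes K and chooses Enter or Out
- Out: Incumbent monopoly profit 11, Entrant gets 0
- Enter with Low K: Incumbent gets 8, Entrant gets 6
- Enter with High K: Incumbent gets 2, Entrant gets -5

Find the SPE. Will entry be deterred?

SPE: (Low, Enter|Low, Out|High); Entry not deterred. Incumbent net profit = 6, Entrant gets 6

Work:
After Low K: Entrant enters (6 > 0)
After High K: Entrant stays out (-5 < 0)
Incumbent: Low → 8−2=6, High → 11−9=2
Incumbent chooses Low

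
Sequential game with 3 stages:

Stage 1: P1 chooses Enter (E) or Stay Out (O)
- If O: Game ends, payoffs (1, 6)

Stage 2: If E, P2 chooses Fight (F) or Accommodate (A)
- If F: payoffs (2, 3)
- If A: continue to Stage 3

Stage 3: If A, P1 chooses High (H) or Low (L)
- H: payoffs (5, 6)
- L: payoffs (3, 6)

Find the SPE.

SPE: (E, A, H); Outcome (5, 6)

Work:
Stage 3: P1 chooses H (5 vs 3)
Stage 2: P2: F->3, A->6 (anticipating H). Choose A
Stage 1: P1: O->1, E->5 (anticipating A, H). Choose E
SPE path: E -> A -> H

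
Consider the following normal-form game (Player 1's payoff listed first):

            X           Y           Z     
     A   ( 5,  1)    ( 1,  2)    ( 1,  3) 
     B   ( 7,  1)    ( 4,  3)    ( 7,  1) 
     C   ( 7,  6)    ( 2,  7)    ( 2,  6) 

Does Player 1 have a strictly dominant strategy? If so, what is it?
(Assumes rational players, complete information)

No strictly dominant strategy exists for Player 1

Work:
A strategy strictly dominates another if it gives a strictly higher payoff against every opponent action. Compare each pair of P1's strategies column-by-column:
  A vs B: [5 vs 7, 1 vs 4, 1 vs 7] → A does not strictly dominate B (column X: 5 ≤ 7)
  A vs C: [5 vs 7, 1 vs 2, 1 vs 2] → A does not strictly dominate C (column X: 5 ≤ 7)
  B vs A: [7 vs 5, 4 vs 1, 7 vs 1] → B strictly dominates A
  B vs C: [7 vs 7, 4 vs 2, 7 vs 2] → B does not strictly dominate C (column X: 7 ≤ 7)
  C vs A: [7 vs 5, 2 vs 1, 2 vs 1] → C strictly dominates A
  C vs B: [7 vs 7, 2 vs 4, 2 vs 7] → C does not strictly dominate B (column X: 7 ≤ 7)
No single strategy strictly dominates all others → no strictly dominant strategy.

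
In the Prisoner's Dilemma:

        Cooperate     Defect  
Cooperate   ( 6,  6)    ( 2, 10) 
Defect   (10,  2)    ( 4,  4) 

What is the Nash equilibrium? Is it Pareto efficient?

(Defect, Defect) is NE; not Pareto efficient

Work:
Defect dominates Cooperate for both players:
If P2 cooperates: Defect (10) > Cooperate (6)
If P2 defects: Defect (4) > Cooperate (2)
NE: (Defect, Defect) with payoff (4, 4)
But (Cooperate, Cooperate) = (6, 6) Pareto dominates (4, 4)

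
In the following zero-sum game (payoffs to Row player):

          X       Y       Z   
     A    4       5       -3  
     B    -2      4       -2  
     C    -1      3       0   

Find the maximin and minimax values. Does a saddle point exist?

Maximin = -1, Minimax = 0, Saddle: False

Work:
Row minimums: [-3, -2, -1] → maximin = -1
Column maximums: [4, 5, 0] → minimax = 0
No saddle point (maximin ≠ minimax). Mixed strategy needed.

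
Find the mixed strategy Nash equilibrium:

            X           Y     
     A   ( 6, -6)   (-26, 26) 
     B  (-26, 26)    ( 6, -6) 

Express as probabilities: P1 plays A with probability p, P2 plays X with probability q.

p = 0.5, q = 0.5

Work:
Find probabilities that make opponent indifferent:
P2 chooses q to make P1 indifferent between A and B
P1 chooses p to make P2 indifferent between X and Y
Mixed NE: P1 plays (A: 0.5, B: 0.5), P2 plays (X: 0.5, Y: 0.5)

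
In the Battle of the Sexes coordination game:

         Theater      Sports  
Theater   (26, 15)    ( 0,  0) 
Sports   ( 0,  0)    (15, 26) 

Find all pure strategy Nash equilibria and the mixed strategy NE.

Pure NE: (Theater, Theater) and (Sports, Sports); Mixed NE: p = 0.6341, q = 0.3659

Work:
Check pure NE:
(Theater, Theater): (26, 15) - no unilateral deviation beneficial
(Sports, Sports): (15, 26) - no unilateral deviation beneficial
Mixed NE: P1 plays Theater with p = 0.6341, P2 plays Theater with q = 0.3659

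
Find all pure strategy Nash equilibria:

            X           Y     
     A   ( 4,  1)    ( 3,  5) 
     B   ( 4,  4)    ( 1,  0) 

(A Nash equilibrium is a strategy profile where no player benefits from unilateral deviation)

Nash equilibrium: (A, Y), (B, X)

Work:
Best responses:
  P1 vs X: payoffs [4, 4] → best response A/B (payoff 4)
  P1 vs Y: payoffs [3, 1] → best response A (payoff 3)
  P2 vs A: payoffs [1, 5] → best response Y (payoff 5)
  P2 vs B: payoffs [4, 0] → best response X (payoff 4)
Mutual best responses: (A,Y), (B,X) → Nash equilibria.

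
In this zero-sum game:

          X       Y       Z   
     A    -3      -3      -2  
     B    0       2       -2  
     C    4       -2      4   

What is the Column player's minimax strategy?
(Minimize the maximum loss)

Column should play Y, value = 2

Work:
Column player minimizes Row's maximum payoff:
Column X: max payoff to Row = 4
Column Y: max payoff to Row = 2
Column Z: max payoff to Row = 4
Minimum is 2, achieved by column Y.
Minimax strategy: Y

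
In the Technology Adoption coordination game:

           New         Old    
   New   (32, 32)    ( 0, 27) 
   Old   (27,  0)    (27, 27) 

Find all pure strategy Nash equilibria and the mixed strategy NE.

Pure NE: (New, New) and (Old, Old); Mixed NE: p = 0.8438, q = 0.8438

Work:
Check pure NE:
(New, New): (32, 32) - no unilateral deviation beneficial
(Old, Old): (27, 27) - no unilateral deviation beneficial
Mixed NE: P1 plays New with p = 0.8438, P2 plays New with q = 0.8438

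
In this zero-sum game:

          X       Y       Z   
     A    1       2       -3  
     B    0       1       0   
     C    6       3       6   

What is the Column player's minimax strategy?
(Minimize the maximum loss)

Column should play Y, value = 3

Work:
Column player minimizes Row's maximum payoff:
Column X: max payoff to Row = 6
Column Y: max payoff to Row = 3
Column Z: max payoff to Row = 6
Minimum is 3, achieved by column Y.
Minimax strategy: Y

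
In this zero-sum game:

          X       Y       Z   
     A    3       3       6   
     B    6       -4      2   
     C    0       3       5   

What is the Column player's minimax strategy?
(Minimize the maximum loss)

Column should play Y, value = 3

Work:
Column player minimizes Row's maximum payoff:
Column X: max payoff to Row = 6
Column Y: max payoff to Row = 3
Column Z: max payoff to Row = 6
Minimum is 3, achieved by column Y.
Minimax strategy: Y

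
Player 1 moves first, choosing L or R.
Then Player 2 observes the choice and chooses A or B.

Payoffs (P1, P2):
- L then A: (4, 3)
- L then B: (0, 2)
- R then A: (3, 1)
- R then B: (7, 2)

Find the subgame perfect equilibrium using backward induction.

P1 plays R, P2 plays A after L and B after R; Payoff (7, 2)

Work:
Backward induction:
After L: P2 chooses A → P1 gets 4
After R: P2 chooses B → P1 gets 7
P1 chooses R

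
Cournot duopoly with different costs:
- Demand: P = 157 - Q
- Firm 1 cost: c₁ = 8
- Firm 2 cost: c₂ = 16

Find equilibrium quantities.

q₁* = 52.33, q₂* = 44.33

Work:
Reaction: q₁ = (157 - 8 - q₂)/2
Reaction: q₂ = (157 - 16 - q₁)/2
Solve simultaneously:
q₁* = (157 - 2×8 + 16)/3 = 52.33
q₂* = (157 - 2×16 + 8)/3 = 44.33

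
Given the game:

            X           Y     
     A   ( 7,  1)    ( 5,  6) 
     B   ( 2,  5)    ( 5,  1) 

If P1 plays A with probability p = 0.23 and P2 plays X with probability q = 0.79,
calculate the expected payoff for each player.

E[P1] = 3.5385, E[P2] = 3.6747

Work:
E[P1] = p·q·π₁(A,X) + p·(1-q)·π₁(A,Y) + (1-p)·q·π₁(B,X) + (1-p)·(1-q)·π₁(B,Y)
= 0.23·0.79·7 + 0.23·0.21·5 + 0.77·0.79·2 + 0.77·0.21·5
= 3.5385

E[P2] = 3.6747 (similar calculation)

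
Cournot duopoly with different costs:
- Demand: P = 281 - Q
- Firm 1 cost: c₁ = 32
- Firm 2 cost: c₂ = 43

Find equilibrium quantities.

q₁* = 86.67, q₂* = 75.67

Work:
Reaction: q₁ = (281 - 32 - q₂)/2
Reaction: q₂ = (281 - 43 - q₁)/2
Solve simultaneously:
q₁* = (281 - 2×32 + 43)/3 = 86.67
q₂* = (281 - 2×43 + 32)/3 = 75.67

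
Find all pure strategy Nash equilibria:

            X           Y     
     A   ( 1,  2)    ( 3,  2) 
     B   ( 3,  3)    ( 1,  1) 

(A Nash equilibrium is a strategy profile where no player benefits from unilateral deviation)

Nash equilibrium: (A, Y), (B, X)

Work:
Best responses:
  P1 vs X: payoffs [1, 3] → best response B (payoff 3)
  P1 vs Y: payoffs [3, 1] → best response A (payoff 3)
  P2 vs A: payoffs [2, 2] → best response X/Y (payoff 2)
  P2 vs B: payoffs [3, 1] → best response X (payoff 3)
Mutual best responses: (A,Y), (B,X) → Nash equilibria.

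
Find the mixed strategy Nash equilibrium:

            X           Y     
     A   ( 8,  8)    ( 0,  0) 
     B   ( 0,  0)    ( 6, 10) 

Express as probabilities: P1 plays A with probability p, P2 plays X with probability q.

p = 0.5556, q = 0.4286

Work:
Find probabilities that make opponent indifferent:
P2 chooses q to make P1 indifferent between A and B
P1 chooses p to make P2 indifferent between X and Y
Mixed NE: P1 plays (A: 0.5556, B: 0.4444), P2 plays (X: 0.4286, Y: 0.5714)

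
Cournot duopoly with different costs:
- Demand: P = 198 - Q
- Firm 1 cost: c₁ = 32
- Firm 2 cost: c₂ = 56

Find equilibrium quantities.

q₁* = 63.33, q₂* = 39.33

Work:
Reaction: q₁ = (198 - 32 - q₂)/2
Reaction: q₂ = (198 - 56 - q₁)/2
Solve simultaneously:
q₁* = (198 - 2×32 + 56)/3 = 63.33
q₂* = (198 - 2×56 + 32)/3 = 39.33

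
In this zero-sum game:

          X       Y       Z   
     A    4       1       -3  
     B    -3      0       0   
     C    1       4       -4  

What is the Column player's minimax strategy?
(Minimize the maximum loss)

Column should play Z, value = 0

Work:
Column player minimizes Row's maximum payoff:
Column X: max payoff to Row = 4
Column Y: max payoff to Row = 4
Column Z: max payoff to Row = 0
Minimum is 0, achieved by column Z.
Minimax strategy: Z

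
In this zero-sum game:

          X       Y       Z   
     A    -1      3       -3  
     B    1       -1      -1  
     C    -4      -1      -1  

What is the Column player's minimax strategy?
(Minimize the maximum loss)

Column should play Z, value = -1

Work:
Column player minimizes Row's maximum payoff:
Column X: max payoff to Row = 1
Column Y: max payoff to Row = 3
Column Z: max payoff to Row = -1
Minimum is -1, achieved by column Z.
Minimax strategy: Z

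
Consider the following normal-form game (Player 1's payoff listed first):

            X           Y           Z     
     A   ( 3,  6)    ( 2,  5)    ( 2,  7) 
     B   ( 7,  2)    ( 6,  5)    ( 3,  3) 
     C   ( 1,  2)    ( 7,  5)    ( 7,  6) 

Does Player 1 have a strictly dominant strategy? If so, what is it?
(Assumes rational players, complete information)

No strictly dominant strategy exists for Player 1

Work:
A strategy strictly dominates another if it gives a strictly higher payoff against every opponent action. Compare each pair of P1's strategies column-by-column:
  A vs B: [3 vs 7, 2 vs 6, 2 vs 3] → A does not strictly dominate B (column X: 3 ≤ 7)
  A vs C: [3 vs 1, 2 vs 7, 2 vs 7] → A does not strictly dominate C (column Y: 2 ≤ 7)
  B vs A: [7 vs 3, 6 vs 2, 3 vs 2] → B strictly dominates A
  B vs C: [7 vs 1, 6 vs 7, 3 vs 7] → B does not strictly dominate C (column Y: 6 ≤ 7)
  C vs A: [1 vs 3, 7 vs 2, 7 vs 2] → C does not strictly dominate A (column X: 1 ≤ 3)
  C vs B: [1 vs 7, 7 vs 6, 7 vs 3] → C does not strictly dominate B (column X: 1 ≤ 7)
No single strategy strictly dominates all others → no strictly dominant strategy.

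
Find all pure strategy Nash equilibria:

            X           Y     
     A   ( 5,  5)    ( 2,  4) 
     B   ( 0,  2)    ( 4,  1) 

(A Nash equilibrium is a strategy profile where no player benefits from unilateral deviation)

Nash equilibrium: (A, X)

Work:
Best responses:
  P1 vs X: payoffs [5, 0] → best response A (payoff 5)
  P1 vs Y: payoffs [2, 4] → best response B (payoff 4)
  P2 vs A: payoffs [5, 4] → best response X (payoff 5)
  P2 vs B: payoffs [2, 1] → best response X (payoff 2)
Mutual best responses: (A,X) → Nash equilibria.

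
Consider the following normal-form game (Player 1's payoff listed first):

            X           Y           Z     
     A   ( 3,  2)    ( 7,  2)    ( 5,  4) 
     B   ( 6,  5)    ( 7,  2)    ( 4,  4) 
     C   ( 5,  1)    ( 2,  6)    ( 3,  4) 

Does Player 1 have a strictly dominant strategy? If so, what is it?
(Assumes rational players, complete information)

No strictly dominant strategy exists for Player 1

Work:
A strategy strictly dominates another if it gives a strictly higher payoff against every opponent action. Compare each pair of P1's strategies column-by-column:
  A vs B: [3 vs 6, 7 vs 7, 5 vs 4] → A does not strictly dominate B (column X: 3 ≤ 6)
  A vs C: [3 vs 5, 7 vs 2, 5 vs 3] → A does not strictly dominate C (column X: 3 ≤ 5)
  B vs A: [6 vs 3, 7 vs 7, 4 vs 5] → B does not strictly dominate A (column Y: 7 ≤ 7)
  B vs C: [6 vs 5, 7 vs 2, 4 vs 3] → B strictly dominates C
  C vs A: [5 vs 3, 2 vs 7, 3 vs 5] → C does not strictly dominate A (column Y: 2 ≤ 7)
  C vs B: [5 vs 6, 2 vs 7, 3 vs 4] → C does not strictly dominate B (column X: 5 ≤ 6)
No single strategy strictly dominates all others → no strictly dominant strategy.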